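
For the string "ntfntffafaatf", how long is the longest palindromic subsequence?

7

One longest palindromic subsequence is ftaaatf (positions 3,5,8,10,11,12,13); it reads the same forward and backward, and the interval DP gives dp[1][13] = 7.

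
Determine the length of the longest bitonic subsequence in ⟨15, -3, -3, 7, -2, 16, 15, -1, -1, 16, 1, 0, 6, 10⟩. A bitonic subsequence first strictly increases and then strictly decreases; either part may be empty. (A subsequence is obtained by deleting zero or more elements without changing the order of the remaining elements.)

6

Let inc[i] be the LIS ending at i and dec[i] the longest strictly decreasing subsequence starting at i. inc = [1, 1, 1, 2, 2, 3, 3, 3, 3, 4, 4, 4, 5, 6], dec = [4, 1, 1, 3, 1, 4, 3, 1, 1, 3, 2, 1, 1, 1].
max_i inc[i]+dec[i]−1 = 6, with one witness -3, 7, 16, 15, 1, 0.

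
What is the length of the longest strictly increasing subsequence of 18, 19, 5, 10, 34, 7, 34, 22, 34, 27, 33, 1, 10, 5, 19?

5

Scanning left to right, the best length ending at each element is: 18→1, 19→2, 5→1, 10→2, 34→3, 7→2, 34→3, 22→3, 34→4, 27→4, 33→5, 1→1, 10→3, 5→2, 19→4.
So the longest increasing subsequence has length 5, e.g. 18, 19, 22, 27, 33.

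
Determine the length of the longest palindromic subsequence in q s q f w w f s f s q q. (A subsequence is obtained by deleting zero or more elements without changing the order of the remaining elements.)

One longest palindromic subsequence is qqfwwfqq (positions 1,3,4,5,6,9,11,12); it reads the same forward and backward, and the interval DP gives dp[1][12] = 8.

8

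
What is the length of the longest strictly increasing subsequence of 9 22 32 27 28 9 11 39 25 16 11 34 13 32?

5

Let dp[i] be the longest increasing subsequence ending at position i. Then dp = [1, 2, 3, 3, 4, 1, 2, 5, 3, 3, 2, 5, 3, 5].
The maximum is 5; one witness is 9, 22, 27, 28, 39 at positions 1,2,4,5,8.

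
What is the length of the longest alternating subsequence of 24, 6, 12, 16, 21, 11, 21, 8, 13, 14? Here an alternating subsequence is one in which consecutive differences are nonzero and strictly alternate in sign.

Track the best alternating length ending on an up-step vs a down-step at each position: up/down = 1/1, 1/2, 3/2, 3/2, 3/2, 3/4, 5/2, 3/6, 7/6, 7/6.
The maximum over both is 7; one such subsequence is 24, 6, 12, 11, 21, 8, 13.

7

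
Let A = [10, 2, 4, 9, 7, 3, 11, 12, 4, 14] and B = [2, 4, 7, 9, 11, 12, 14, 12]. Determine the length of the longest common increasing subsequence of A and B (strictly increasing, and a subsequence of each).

6

A longest common strictly increasing subsequence is 2, 4, 7, 11, 12, 14 (length 6); it appears in order in both A and B, and no longer such subsequence exists.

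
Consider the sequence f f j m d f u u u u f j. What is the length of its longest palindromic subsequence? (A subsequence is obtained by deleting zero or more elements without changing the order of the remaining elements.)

8

One longest palindromic subsequence is jfuuuufj (positions 3,6,7,8,9,10,11,12); it reads the same forward and backward, and the interval DP gives dp[1][12] = 8.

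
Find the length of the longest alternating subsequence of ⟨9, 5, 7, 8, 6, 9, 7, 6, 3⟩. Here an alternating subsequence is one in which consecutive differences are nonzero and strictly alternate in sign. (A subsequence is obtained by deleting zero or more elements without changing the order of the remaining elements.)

6

Track the best alternating length ending on an up-step vs a down-step at each position: up/down = 1/1, 1/2, 3/2, 3/2, 3/4, 5/1, 5/6, 3/6, 1/6.
The maximum over both is 6; one such subsequence is 9, 5, 7, 6, 9, 7.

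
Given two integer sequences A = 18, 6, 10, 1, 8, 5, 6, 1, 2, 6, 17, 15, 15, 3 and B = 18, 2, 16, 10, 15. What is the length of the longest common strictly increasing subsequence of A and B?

For each value that appears in both, track the longest common increasing run ending there.
The best achievable length is 2; one witness is 2, 15 (A-positions 9,12, B-positions 2,5).

2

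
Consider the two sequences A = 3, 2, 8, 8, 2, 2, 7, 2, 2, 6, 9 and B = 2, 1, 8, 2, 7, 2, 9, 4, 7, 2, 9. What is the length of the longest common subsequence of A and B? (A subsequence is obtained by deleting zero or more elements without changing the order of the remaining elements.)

Backtracking the LCS table gives one alignment: 2 (A2,B1) → 8 (A4,B3) → 2 (A5,B4) → 2 (A6,B6) → 7 (A7,B9) → 2 (A9,B10) → 9 (A11,B11).
So the longest common subsequence has length 7.

7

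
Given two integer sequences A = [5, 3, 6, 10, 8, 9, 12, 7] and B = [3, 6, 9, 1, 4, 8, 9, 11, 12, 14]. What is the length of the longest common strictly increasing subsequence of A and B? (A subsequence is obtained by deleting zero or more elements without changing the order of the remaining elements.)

5

For each value that appears in both, track the longest common increasing run ending there.
The best achievable length is 5; one witness is 3, 6, 8, 9, 12 (A-positions 2,3,5,6,7, B-positions 1,2,6,7,9).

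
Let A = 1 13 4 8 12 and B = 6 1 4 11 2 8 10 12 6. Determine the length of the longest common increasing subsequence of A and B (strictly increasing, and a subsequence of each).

For each value that appears in both, track the longest common increasing run ending there.
The best achievable length is 4; one witness is 1, 4, 8, 12 (A-positions 1,3,4,5, B-positions 2,3,6,8).

4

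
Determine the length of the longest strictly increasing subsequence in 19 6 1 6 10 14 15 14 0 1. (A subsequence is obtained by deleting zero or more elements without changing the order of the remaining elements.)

5

One longest increasing subsequence is 1, 6, 10, 14, 15 (positions 3,4,5,6,7), of length 5; no longer one exists.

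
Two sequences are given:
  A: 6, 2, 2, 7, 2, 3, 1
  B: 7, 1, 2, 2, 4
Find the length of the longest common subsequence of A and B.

2

Backtracking the LCS table gives one alignment: 2 (A2,B3) → 2 (A3,B4).
So the longest common subsequence has length 2.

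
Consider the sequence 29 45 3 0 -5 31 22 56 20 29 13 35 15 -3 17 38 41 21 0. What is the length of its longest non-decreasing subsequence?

6

Let dp[i] be the longest non-decreasing subsequence ending at position i. Then dp = [1, 2, 1, 1, 1, 2, 2, 3, 2, 3, 2, 4, 3, 2, 4, 5, 6, 5, 3].
The maximum is 6; one witness is 3, 22, 29, 35, 38, 41 at positions 3,7,10,12,16,17.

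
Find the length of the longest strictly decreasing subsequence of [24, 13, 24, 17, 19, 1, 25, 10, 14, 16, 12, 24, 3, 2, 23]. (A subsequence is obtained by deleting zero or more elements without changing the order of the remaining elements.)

6

Let dp[i] be the longest decreasing subsequence ending at position i. Then dp = [1, 2, 1, 2, 2, 3, 1, 3, 3, 3, 4, 2, 5, 6, 3].
The maximum is 6; one witness is 24, 17, 14, 12, 3, 2 at positions 1,4,9,11,13,14.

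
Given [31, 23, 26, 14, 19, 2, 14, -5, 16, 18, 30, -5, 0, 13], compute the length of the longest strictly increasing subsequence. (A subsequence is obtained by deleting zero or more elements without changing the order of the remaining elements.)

5

One longest increasing subsequence is 2, 14, 16, 18, 30 (positions 6,7,9,10,11), of length 5; no longer one exists.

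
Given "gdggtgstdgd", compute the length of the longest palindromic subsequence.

One longest palindromic subsequence is dgtstgd (positions 2,3,5,7,8,10,11); it reads the same forward and backward, and the interval DP gives dp[1][11] = 7.

7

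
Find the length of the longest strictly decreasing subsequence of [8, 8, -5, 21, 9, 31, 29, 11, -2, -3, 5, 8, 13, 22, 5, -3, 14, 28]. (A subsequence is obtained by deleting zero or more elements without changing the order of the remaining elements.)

Let dp[i] be the longest decreasing subsequence ending at position i. Then dp = [1, 1, 2, 1, 2, 1, 2, 3, 4, 5, 4, 4, 3, 3, 5, 6, 4, 3].
The maximum is 6; one witness is 31, 29, 11, 8, 5, -3 at positions 6,7,8,12,15,16.

6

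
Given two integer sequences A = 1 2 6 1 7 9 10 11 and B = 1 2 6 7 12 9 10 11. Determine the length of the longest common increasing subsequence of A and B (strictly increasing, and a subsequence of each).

For each value that appears in both, track the longest common increasing run ending there.
The best achievable length is 7; one witness is 1, 2, 6, 7, 9, 10, 11 (A-positions 1,2,3,5,6,7,8, B-positions 1,2,3,4,6,7,8).

7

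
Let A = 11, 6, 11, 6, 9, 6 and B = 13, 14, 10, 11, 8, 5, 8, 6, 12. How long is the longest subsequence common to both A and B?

Backtracking the LCS table gives one alignment: 11 (A1,B4) → 6 (A2,B8).
So the longest common subsequence has length 2.

2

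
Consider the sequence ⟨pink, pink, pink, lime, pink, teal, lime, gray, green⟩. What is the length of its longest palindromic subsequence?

Using dp[i][j] = 2 + dp[i+1][j−1] if the ends match, else max(dp[i+1][j], dp[i][j−1]):
dp[1][9] = 4. A witness is pink pink pink pink at positions 1,2,3,5.

4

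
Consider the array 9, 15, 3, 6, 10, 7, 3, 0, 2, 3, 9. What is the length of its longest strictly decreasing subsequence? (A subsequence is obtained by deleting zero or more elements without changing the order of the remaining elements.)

Scanning left to right, the best length ending at each element is: 9→1, 15→1, 3→2, 6→2, 10→2, 7→3, 3→4, 0→5, 2→5, 3→4, 9→3.
So the longest decreasing subsequence has length 5, e.g. 15, 10, 7, 3, 0.

5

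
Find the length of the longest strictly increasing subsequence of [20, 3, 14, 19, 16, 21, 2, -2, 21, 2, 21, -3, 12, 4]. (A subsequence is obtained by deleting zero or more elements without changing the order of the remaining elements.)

4

One longest increasing subsequence is 3, 14, 19, 21 (positions 2,3,4,6), of length 4; no longer one exists.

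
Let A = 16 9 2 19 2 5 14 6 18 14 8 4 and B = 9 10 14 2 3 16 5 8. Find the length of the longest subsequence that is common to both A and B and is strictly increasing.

A longest common strictly increasing subsequence is 2, 5, 8 (length 3); it appears in order in both A and B, and no longer such subsequence exists.

3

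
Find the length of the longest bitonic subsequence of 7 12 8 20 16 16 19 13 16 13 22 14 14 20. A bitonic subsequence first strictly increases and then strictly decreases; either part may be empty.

6

One longest bitonic subsequence is 7, 12, 20, 19, 16, 14 (positions 1,2,4,7,9,13): it rises to 20 then falls. Length 6 is optimal.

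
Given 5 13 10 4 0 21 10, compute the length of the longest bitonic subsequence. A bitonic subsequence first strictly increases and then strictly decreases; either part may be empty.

5

One longest bitonic subsequence is 5, 13, 10, 4, 0 (positions 1,2,3,4,5): it rises to 13 then falls. Length 5 is optimal.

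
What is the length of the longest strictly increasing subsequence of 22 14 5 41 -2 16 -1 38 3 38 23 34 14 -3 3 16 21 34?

7

One longest increasing subsequence is -2, -1, 3, 14, 16, 21, 34 (positions 5,7,9,13,16,17,18), of length 7; no longer one exists.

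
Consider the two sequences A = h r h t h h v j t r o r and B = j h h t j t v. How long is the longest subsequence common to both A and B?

5

Backtracking the LCS table gives one alignment: h (A1,B2) → h (A3,B3) → t (A4,B4) → j (A8,B5) → t (A9,B6).
So the longest common subsequence has length 5.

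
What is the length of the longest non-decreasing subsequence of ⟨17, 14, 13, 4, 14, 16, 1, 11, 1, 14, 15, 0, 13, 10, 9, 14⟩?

4

One longest non-decreasing subsequence is 14, 14, 14, 15 (positions 2,5,10,11), of length 4; no longer one exists.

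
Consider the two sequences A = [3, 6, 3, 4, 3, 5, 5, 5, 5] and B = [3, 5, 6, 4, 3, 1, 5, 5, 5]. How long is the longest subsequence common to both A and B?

7

Backtracking the LCS table gives one alignment: 3 (A1,B1) → 6 (A2,B3) → 4 (A4,B4) → 3 (A5,B5) → 5 (A7,B7) → 5 (A8,B8) → 5 (A9,B9).
So the longest common subsequence has length 7.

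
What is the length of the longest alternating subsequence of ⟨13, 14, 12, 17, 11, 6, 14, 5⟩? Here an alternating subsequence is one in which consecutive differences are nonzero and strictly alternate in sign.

7

A longest alternating subsequence is 13, 14, 12, 17, 11, 14, 5 (positions 1,2,3,4,5,7,8); its 6 consecutive differences strictly alternate in sign, and length 7 is optimal.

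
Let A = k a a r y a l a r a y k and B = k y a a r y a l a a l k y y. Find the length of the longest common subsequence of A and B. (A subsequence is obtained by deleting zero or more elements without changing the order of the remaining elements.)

A longest common subsequence is kaaryalaay (length 10); the LCS DP confirms no longer common subsequence exists.

10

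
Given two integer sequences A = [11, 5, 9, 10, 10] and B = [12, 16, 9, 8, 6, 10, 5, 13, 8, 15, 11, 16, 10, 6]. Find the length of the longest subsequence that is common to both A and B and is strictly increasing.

2

For each value that appears in both, track the longest common increasing run ending there.
The best achievable length is 2; one witness is 9, 10 (A-positions 3,4, B-positions 3,6).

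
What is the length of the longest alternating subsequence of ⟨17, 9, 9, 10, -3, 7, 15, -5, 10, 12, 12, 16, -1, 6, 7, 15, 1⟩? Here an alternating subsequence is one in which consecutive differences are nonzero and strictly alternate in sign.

10

A longest alternating subsequence is 17, 9, 10, -3, 7, -5, 10, -1, 6, 1 (positions 1,2,4,5,6,8,9,13,14,17); its 9 consecutive differences strictly alternate in sign, and length 10 is optimal.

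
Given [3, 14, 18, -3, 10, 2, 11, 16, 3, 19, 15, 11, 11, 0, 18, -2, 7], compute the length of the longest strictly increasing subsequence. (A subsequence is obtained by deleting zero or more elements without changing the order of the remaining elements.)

5

Scanning left to right, the best length ending at each element is: 3→1, 14→2, 18→3, -3→1, 10→2, 2→2, 11→3, 16→4, 3→3, 19→5, 15→4, 11→4, 11→4, 0→2, 18→5, -2→2, 7→4.
So the longest increasing subsequence has length 5, e.g. 3, 10, 11, 16, 19.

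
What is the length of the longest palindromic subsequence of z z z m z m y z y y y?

One longest palindromic subsequence is zmzmz (positions 3,4,5,6,8); it reads the same forward and backward, and the interval DP gives dp[1][11] = 5.

5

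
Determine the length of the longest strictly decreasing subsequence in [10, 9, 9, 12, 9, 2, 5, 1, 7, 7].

Let dp[i] be the longest decreasing subsequence ending at position i. Then dp = [1, 2, 2, 1, 2, 3, 3, 4, 3, 3].
The maximum is 4; one witness is 10, 9, 2, 1 at positions 1,2,6,8.

4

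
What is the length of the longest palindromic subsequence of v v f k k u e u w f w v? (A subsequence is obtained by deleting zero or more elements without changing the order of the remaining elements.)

One longest palindromic subsequence is vfueufv (positions 1,3,6,7,8,10,12); it reads the same forward and backward, and the interval DP gives dp[1][12] = 7.

7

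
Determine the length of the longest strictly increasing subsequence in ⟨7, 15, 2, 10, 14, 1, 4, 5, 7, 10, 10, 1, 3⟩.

5

One longest increasing subsequence is 2, 4, 5, 7, 10 (positions 3,7,8,9,10), of length 5; no longer one exists.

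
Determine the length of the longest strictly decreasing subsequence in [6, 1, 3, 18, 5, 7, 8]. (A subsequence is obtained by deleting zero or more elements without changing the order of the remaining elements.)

Scanning left to right, the best length ending at each element is: 6→1, 1→2, 3→2, 18→1, 5→2, 7→2, 8→2.
So the longest decreasing subsequence has length 2, e.g. 6, 1.

2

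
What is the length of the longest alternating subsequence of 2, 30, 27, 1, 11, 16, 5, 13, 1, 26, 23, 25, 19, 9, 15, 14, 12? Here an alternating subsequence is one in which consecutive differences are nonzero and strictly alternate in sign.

A longest alternating subsequence is 2, 30, 1, 11, 5, 13, 1, 26, 23, 25, 9, 15, 14 (positions 1,2,4,5,7,8,9,10,11,12,14,15,16); its 12 consecutive differences strictly alternate in sign, and length 13 is optimal.

13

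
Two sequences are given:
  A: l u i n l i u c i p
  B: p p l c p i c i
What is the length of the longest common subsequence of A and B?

Backtracking the LCS table gives one alignment: l (A1,B3) → i (A6,B6) → c (A8,B7) → i (A9,B8).
So the longest common subsequence has length 4.

4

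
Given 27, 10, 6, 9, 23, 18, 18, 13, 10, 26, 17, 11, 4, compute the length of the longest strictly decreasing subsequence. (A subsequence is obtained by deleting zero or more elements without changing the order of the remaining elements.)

6

One longest decreasing subsequence is 27, 23, 18, 13, 10, 4 (positions 1,5,6,8,9,13), of length 6; no longer one exists.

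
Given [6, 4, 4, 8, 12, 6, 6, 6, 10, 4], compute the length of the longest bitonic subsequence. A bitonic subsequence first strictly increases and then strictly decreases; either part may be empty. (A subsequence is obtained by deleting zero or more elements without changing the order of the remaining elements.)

One longest bitonic subsequence is 6, 8, 12, 10, 4 (positions 1,4,5,9,10): it rises to 12 then falls. Length 5 is optimal.

5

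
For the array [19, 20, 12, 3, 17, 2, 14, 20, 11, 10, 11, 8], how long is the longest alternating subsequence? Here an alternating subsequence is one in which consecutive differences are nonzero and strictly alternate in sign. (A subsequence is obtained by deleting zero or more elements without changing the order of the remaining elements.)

9

Track the best alternating length ending on an up-step vs a down-step at each position: up/down = 1/1, 2/1, 1/3, 1/3, 4/3, 1/5, 6/5, 6/1, 6/7, 6/7, 8/7, 6/9.
The maximum over both is 9; one such subsequence is 19, 20, 12, 17, 2, 14, 10, 11, 8.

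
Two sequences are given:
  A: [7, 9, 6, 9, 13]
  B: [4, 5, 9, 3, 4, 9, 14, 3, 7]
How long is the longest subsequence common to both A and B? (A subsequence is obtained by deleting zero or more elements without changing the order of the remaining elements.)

Backtracking the LCS table gives one alignment: 9 (A2,B3) → 9 (A4,B6).
So the longest common subsequence has length 2.

2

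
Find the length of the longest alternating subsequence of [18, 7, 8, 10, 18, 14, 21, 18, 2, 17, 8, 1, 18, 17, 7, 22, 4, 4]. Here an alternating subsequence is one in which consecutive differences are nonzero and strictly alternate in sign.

A longest alternating subsequence is 18, 7, 18, 14, 21, 2, 17, 8, 18, 17, 22, 4 (positions 1,2,5,6,7,9,10,11,13,14,16,17); its 11 consecutive differences strictly alternate in sign, and length 12 is optimal.

12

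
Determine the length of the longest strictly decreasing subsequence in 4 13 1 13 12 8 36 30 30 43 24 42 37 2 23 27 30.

4

Scanning left to right, the best length ending at each element is: 4→1, 13→1, 1→2, 13→1, 12→2, 8→3, 36→1, 30→2, 30→2, 43→1, 24→3, 42→2, 37→3, 2→4, 23→4, 27→4, 30→4.
So the longest decreasing subsequence has length 4, e.g. 13, 12, 8, 2.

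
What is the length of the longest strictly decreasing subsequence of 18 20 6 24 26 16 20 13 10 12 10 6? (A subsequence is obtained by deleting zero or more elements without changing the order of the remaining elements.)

6

One longest decreasing subsequence is 18, 16, 13, 12, 10, 6 (positions 1,6,8,10,11,12), of length 6; no longer one exists.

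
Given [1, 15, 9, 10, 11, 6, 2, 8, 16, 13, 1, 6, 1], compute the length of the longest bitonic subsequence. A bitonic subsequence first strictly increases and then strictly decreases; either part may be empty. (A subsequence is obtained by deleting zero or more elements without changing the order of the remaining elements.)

Let inc[i] be the LIS ending at i and dec[i] the longest strictly decreasing subsequence starting at i. inc = [1, 2, 2, 3, 4, 2, 2, 3, 5, 5, 1, 3, 1], dec = [1, 5, 4, 4, 4, 3, 2, 3, 4, 3, 1, 2, 1].
max_i inc[i]+dec[i]−1 = 8, with one witness 1, 9, 10, 11, 16, 13, 6, 1.

8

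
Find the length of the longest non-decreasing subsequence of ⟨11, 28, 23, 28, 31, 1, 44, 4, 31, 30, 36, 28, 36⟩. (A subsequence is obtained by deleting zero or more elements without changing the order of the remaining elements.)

7

Let dp[i] be the longest non-decreasing subsequence ending at position i. Then dp = [1, 2, 2, 3, 4, 1, 5, 2, 5, 4, 6, 4, 7].
The maximum is 7; one witness is 11, 28, 28, 31, 31, 36, 36 at positions 1,2,4,5,9,11,13.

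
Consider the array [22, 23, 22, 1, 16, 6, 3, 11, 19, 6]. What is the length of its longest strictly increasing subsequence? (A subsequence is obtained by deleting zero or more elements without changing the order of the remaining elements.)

Scanning left to right, the best length ending at each element is: 22→1, 23→2, 22→1, 1→1, 16→2, 6→2, 3→2, 11→3, 19→4, 6→3.
So the longest increasing subsequence has length 4, e.g. 1, 6, 11, 19.

4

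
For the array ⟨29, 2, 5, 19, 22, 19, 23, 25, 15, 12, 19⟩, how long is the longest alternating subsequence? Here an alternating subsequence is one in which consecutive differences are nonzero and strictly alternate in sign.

7

Track the best alternating length ending on an up-step vs a down-step at each position: up/down = 1/1, 1/2, 3/2, 3/2, 3/2, 3/4, 5/2, 5/2, 3/6, 3/6, 7/6.
The maximum over both is 7; one such subsequence is 29, 2, 22, 19, 23, 15, 19.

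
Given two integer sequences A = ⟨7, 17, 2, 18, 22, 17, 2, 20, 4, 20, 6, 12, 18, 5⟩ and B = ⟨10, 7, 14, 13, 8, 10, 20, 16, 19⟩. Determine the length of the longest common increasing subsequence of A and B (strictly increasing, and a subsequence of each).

For each value that appears in both, track the longest common increasing run ending there.
The best achievable length is 2; one witness is 7, 20 (A-positions 1,8, B-positions 2,7).

2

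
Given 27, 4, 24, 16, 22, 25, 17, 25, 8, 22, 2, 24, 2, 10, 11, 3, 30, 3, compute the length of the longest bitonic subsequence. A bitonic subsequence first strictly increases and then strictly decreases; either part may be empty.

Let inc[i] be the LIS ending at i and dec[i] the longest strictly decreasing subsequence starting at i. inc = [1, 1, 2, 2, 3, 4, 3, 4, 2, 4, 1, 5, 1, 3, 4, 2, 6, 2], dec = [6, 2, 5, 3, 4, 4, 3, 4, 2, 3, 1, 3, 1, 2, 2, 1, 2, 1].
max_i inc[i]+dec[i]−1 = 7, with one witness 4, 16, 22, 25, 24, 11, 3.

7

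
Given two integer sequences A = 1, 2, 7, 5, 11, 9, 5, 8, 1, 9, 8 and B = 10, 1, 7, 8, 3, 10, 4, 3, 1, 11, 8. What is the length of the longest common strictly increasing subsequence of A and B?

A longest common strictly increasing subsequence is 1, 7, 8 (length 3); it appears in order in both A and B, and no longer such subsequence exists.

3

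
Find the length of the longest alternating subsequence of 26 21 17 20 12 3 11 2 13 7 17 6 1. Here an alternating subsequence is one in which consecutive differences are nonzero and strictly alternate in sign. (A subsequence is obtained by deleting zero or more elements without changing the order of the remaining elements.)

10

Track the best alternating length ending on an up-step vs a down-step at each position: up/down = 1/1, 1/2, 1/2, 3/2, 1/4, 1/4, 5/4, 1/6, 7/4, 7/8, 9/4, 7/10, 1/10.
The maximum over both is 10; one such subsequence is 26, 17, 20, 3, 11, 2, 13, 7, 17, 6.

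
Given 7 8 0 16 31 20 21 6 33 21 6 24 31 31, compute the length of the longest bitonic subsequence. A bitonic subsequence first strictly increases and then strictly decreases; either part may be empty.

8

One longest bitonic subsequence is 7, 8, 16, 20, 21, 33, 21, 6 (positions 1,2,4,6,7,9,10,11): it rises to 33 then falls. Length 8 is optimal.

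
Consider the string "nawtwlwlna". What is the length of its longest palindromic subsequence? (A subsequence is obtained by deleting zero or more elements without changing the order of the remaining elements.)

One longest palindromic subsequence is alwla (positions 2,6,7,8,10); it reads the same forward and backward, and the interval DP gives dp[1][10] = 5.

5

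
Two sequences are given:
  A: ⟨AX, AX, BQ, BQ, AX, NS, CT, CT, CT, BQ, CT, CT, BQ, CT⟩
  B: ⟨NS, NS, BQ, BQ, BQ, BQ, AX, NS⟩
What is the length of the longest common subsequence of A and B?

A longest common subsequence is BQ, BQ, AX, NS (length 4); the LCS DP confirms no longer common subsequence exists.

4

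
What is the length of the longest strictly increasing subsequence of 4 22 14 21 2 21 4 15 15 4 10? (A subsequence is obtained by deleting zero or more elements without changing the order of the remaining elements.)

Let dp[i] be the longest increasing subsequence ending at position i. Then dp = [1, 2, 2, 3, 1, 3, 2, 3, 3, 2, 3].
The maximum is 3; one witness is 4, 14, 21 at positions 1,3,4.

3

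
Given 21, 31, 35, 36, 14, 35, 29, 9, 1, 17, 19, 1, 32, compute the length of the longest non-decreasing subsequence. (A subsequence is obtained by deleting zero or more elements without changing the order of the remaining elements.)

Let dp[i] be the longest non-decreasing subsequence ending at position i. Then dp = [1, 2, 3, 4, 1, 4, 2, 1, 1, 2, 3, 2, 4].
The maximum is 4; one witness is 21, 31, 35, 36 at positions 1,2,3,4.

4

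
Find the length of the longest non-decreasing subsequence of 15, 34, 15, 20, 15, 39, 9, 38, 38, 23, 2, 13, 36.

5

Let dp[i] be the longest non-decreasing subsequence ending at position i. Then dp = [1, 2, 2, 3, 3, 4, 1, 4, 5, 4, 1, 2, 5].
The maximum is 5; one witness is 15, 15, 20, 38, 38 at positions 1,3,4,8,9.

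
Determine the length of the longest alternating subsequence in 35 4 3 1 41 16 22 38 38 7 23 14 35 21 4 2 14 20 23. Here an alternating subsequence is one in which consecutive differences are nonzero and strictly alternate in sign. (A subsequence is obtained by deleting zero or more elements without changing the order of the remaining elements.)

11

Track the best alternating length ending on an up-step vs a down-step at each position: up/down = 1/1, 1/2, 1/2, 1/2, 3/1, 3/4, 5/4, 5/4, 5/4, 3/6, 7/6, 7/8, 9/6, 9/10, 3/10, 3/10, 11/10, 11/10, 11/10.
The maximum over both is 11; one such subsequence is 35, 4, 41, 16, 22, 7, 23, 14, 35, 4, 14.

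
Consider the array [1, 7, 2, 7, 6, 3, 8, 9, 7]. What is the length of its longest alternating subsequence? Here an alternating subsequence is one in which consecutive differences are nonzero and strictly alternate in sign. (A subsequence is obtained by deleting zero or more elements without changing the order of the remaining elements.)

7

Track the best alternating length ending on an up-step vs a down-step at each position: up/down = 1/1, 2/1, 2/3, 4/1, 4/5, 4/5, 6/1, 6/1, 6/7.
The maximum over both is 7; one such subsequence is 1, 7, 2, 7, 6, 8, 7.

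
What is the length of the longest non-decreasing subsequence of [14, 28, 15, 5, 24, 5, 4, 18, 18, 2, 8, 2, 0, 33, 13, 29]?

5

Let dp[i] be the longest non-decreasing subsequence ending at position i. Then dp = [1, 2, 2, 1, 3, 2, 1, 3, 4, 1, 3, 2, 1, 5, 4, 5].
The maximum is 5; one witness is 14, 15, 18, 18, 33 at positions 1,3,8,9,14.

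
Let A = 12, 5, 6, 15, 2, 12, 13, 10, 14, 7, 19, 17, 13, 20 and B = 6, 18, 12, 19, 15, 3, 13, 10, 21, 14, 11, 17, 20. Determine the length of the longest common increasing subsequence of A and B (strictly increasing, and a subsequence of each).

6

For each value that appears in both, track the longest common increasing run ending there.
The best achievable length is 6; one witness is 6, 12, 13, 14, 17, 20 (A-positions 3,6,7,9,12,14, B-positions 1,3,7,10,12,13).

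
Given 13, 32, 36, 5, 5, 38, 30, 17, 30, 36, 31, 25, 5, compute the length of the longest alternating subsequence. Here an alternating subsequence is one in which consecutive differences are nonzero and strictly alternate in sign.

Track the best alternating length ending on an up-step vs a down-step at each position: up/down = 1/1, 2/1, 2/1, 1/3, 1/3, 4/1, 4/5, 4/5, 6/5, 6/5, 6/7, 6/7, 1/7.
The maximum over both is 7; one such subsequence is 13, 32, 5, 38, 30, 36, 31.

7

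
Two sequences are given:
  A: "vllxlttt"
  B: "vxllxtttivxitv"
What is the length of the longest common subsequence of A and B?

Backtracking the LCS table gives one alignment: v (A1,B1) → l (A2,B3) → l (A3,B4) → x (A4,B5) → t (A6,B7) → t (A7,B8) → t (A8,B13).
So the longest common subsequence has length 7.

7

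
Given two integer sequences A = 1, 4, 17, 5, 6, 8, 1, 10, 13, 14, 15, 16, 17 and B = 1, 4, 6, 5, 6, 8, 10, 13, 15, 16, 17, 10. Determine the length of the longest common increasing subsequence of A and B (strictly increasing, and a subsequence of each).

10

A longest common strictly increasing subsequence is 1, 4, 5, 6, 8, 10, 13, 15, 16, 17 (length 10); it appears in order in both A and B, and no longer such subsequence exists.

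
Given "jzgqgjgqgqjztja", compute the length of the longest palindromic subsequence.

Using dp[i][j] = 2 + dp[i+1][j−1] if the ends match, else max(dp[i+1][j], dp[i][j−1]):
dp[1][15] = 11. A witness is jzgqgjgqgzj at positions 1,2,3,4,5,6,7,8,9,12,14.

11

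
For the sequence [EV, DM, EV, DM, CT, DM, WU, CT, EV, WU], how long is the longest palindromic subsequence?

Using dp[i][j] = 2 + dp[i+1][j−1] if the ends match, else max(dp[i+1][j], dp[i][j−1]):
dp[1][10] = 5. A witness is EV CT WU CT EV at positions 3,5,7,8,9.

5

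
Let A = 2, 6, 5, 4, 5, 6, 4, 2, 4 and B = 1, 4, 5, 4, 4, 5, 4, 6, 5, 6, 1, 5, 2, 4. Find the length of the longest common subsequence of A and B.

A longest common subsequence is 5, 4, 5, 6, 2, 4 (length 6); the LCS DP confirms no longer common subsequence exists.

6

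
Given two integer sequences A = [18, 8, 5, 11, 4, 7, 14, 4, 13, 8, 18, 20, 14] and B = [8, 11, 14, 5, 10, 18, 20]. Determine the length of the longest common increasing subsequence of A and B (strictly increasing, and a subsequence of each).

A longest common strictly increasing subsequence is 8, 11, 14, 18, 20 (length 5); it appears in order in both A and B, and no longer such subsequence exists.

5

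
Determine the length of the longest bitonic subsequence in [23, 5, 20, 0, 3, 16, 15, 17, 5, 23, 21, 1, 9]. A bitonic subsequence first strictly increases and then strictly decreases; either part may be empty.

Let inc[i] be the LIS ending at i and dec[i] the longest strictly decreasing subsequence starting at i. inc = [1, 1, 2, 1, 2, 3, 3, 4, 3, 5, 5, 2, 4], dec = [6, 3, 5, 1, 2, 4, 3, 3, 2, 3, 2, 1, 1].
max_i inc[i]+dec[i]−1 = 7, with one witness 0, 3, 16, 17, 23, 21, 9.

7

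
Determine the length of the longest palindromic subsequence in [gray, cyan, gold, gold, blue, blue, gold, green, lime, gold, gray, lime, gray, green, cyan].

Using dp[i][j] = 2 + dp[i+1][j−1] if the ends match, else max(dp[i+1][j], dp[i][j−1]):
dp[1][15] = 8. A witness is cyan gold gold blue blue gold gold cyan at positions 2,3,4,5,6,7,10,15.

8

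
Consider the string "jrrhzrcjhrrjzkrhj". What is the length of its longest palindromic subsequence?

One longest palindromic subsequence is jhrjrrjrhj (positions 1,4,6,8,10,11,12,15,16,17); it reads the same forward and backward, and the interval DP gives dp[1][17] = 10.

10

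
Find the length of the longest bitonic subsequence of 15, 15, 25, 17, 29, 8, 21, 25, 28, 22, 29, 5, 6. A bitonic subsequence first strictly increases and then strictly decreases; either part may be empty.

Let inc[i] be the LIS ending at i and dec[i] the longest strictly decreasing subsequence starting at i. inc = [1, 1, 2, 2, 3, 1, 3, 4, 5, 4, 6, 1, 2], dec = [3, 3, 4, 3, 4, 2, 2, 3, 3, 2, 2, 1, 1].
max_i inc[i]+dec[i]−1 = 7, with one witness 15, 17, 21, 25, 28, 22, 6.

7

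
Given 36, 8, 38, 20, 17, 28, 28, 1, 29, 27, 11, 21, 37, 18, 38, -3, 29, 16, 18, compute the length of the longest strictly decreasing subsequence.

Let dp[i] be the longest decreasing subsequence ending at position i. Then dp = [1, 2, 1, 2, 3, 2, 2, 4, 2, 3, 4, 4, 2, 5, 1, 6, 3, 6, 5].
The maximum is 6; one witness is 36, 28, 27, 21, 18, -3 at positions 1,6,10,12,14,16.

6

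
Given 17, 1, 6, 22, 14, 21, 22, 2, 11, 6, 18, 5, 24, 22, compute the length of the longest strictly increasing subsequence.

6

Scanning left to right, the best length ending at each element is: 17→1, 1→1, 6→2, 22→3, 14→3, 21→4, 22→5, 2→2, 11→3, 6→3, 18→4, 5→3, 24→6, 22→5.
So the longest increasing subsequence has length 6, e.g. 1, 6, 14, 21, 22, 24.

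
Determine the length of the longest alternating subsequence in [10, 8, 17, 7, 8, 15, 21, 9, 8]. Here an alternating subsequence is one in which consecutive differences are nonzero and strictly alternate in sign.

A longest alternating subsequence is 10, 8, 17, 7, 15, 9 (positions 1,2,3,4,6,8); its 5 consecutive differences strictly alternate in sign, and length 6 is optimal.

6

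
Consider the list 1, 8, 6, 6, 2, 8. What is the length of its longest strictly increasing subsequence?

Let dp[i] be the longest increasing subsequence ending at position i. Then dp = [1, 2, 2, 2, 2, 3].
The maximum is 3; one witness is 1, 6, 8 at positions 1,3,6.

3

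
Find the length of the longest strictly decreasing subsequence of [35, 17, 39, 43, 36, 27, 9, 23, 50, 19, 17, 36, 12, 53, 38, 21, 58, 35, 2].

8

Let dp[i] be the longest decreasing subsequence ending at position i. Then dp = [1, 2, 1, 1, 2, 3, 4, 4, 1, 5, 6, 2, 7, 1, 2, 5, 1, 3, 8].
The maximum is 8; one witness is 39, 36, 27, 23, 19, 17, 12, 2 at positions 3,5,6,8,10,11,13,19.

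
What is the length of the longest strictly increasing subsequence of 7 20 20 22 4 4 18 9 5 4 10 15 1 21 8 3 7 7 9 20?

5

Let dp[i] be the longest increasing subsequence ending at position i. Then dp = [1, 2, 2, 3, 1, 1, 2, 2, 2, 1, 3, 4, 1, 5, 3, 2, 3, 3, 4, 5].
The maximum is 5; one witness is 7, 9, 10, 15, 21 at positions 1,8,11,12,14.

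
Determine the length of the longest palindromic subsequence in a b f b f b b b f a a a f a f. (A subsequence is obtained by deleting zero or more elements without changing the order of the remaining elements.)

Using dp[i][j] = 2 + dp[i+1][j−1] if the ends match, else max(dp[i+1][j], dp[i][j−1]):
dp[1][15] = 9. A witness is affbbbffa at positions 1,3,5,6,7,8,9,13,14.

9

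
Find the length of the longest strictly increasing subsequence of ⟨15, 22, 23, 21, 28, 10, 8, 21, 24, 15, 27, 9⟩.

Scanning left to right, the best length ending at each element is: 15→1, 22→2, 23→3, 21→2, 28→4, 10→1, 8→1, 21→2, 24→4, 15→2, 27→5, 9→2.
So the longest increasing subsequence has length 5, e.g. 15, 22, 23, 24, 27.

5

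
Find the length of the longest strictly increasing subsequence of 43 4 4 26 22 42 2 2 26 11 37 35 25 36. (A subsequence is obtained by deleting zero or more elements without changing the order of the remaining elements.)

Scanning left to right, the best length ending at each element is: 43→1, 4→1, 4→1, 26→2, 22→2, 42→3, 2→1, 2→1, 26→3, 11→2, 37→4, 35→4, 25→3, 36→5.
So the longest increasing subsequence has length 5, e.g. 4, 22, 26, 35, 36.

5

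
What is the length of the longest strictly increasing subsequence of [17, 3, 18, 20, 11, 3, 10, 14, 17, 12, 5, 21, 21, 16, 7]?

One longest increasing subsequence is 3, 11, 14, 17, 21 (positions 2,5,8,9,12), of length 5; no longer one exists.

5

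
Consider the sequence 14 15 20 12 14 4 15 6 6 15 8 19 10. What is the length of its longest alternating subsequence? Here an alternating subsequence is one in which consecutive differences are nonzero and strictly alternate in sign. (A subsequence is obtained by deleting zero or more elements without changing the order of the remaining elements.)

A longest alternating subsequence is 14, 15, 12, 14, 4, 15, 6, 15, 8, 19, 10 (positions 1,2,4,5,6,7,8,10,11,12,13); its 10 consecutive differences strictly alternate in sign, and length 11 is optimal.

11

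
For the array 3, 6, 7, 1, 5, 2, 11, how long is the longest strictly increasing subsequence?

4

Let dp[i] be the longest increasing subsequence ending at position i. Then dp = [1, 2, 3, 1, 2, 2, 4].
The maximum is 4; one witness is 3, 6, 7, 11 at positions 1,2,3,7.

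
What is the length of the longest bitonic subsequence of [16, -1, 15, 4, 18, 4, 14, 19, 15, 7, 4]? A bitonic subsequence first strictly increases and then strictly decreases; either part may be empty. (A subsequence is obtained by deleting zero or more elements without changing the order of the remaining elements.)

Let inc[i] be the LIS ending at i and dec[i] the longest strictly decreasing subsequence starting at i. inc = [1, 1, 2, 2, 3, 2, 3, 4, 4, 3, 2], dec = [5, 1, 4, 1, 4, 1, 3, 4, 3, 2, 1].
max_i inc[i]+dec[i]−1 = 7, with one witness -1, 15, 18, 19, 15, 7, 4.

7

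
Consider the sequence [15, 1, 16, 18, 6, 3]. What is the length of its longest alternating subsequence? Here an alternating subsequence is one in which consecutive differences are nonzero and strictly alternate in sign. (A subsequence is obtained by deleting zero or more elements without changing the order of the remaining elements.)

A longest alternating subsequence is 15, 1, 16, 6 (positions 1,2,3,5); its 3 consecutive differences strictly alternate in sign, and length 4 is optimal.

4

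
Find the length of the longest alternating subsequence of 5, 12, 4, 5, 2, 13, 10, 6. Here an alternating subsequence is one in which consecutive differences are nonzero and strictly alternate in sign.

7

Track the best alternating length ending on an up-step vs a down-step at each position: up/down = 1/1, 2/1, 1/3, 4/3, 1/5, 6/1, 6/7, 6/7.
The maximum over both is 7; one such subsequence is 5, 12, 4, 5, 2, 13, 10.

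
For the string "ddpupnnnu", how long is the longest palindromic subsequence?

5

One longest palindromic subsequence is unnnu (positions 4,6,7,8,9); it reads the same forward and backward, and the interval DP gives dp[1][9] = 5.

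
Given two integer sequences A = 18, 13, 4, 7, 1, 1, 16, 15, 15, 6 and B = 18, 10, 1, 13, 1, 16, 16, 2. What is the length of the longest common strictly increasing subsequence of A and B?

2

For each value that appears in both, track the longest common increasing run ending there.
The best achievable length is 2; one witness is 1, 16 (A-positions 5,7, B-positions 3,6).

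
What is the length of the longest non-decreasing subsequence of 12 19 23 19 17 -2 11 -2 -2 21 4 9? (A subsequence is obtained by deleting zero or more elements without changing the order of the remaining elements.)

5

Let dp[i] be the longest non-decreasing subsequence ending at position i. Then dp = [1, 2, 3, 3, 2, 1, 2, 2, 3, 4, 4, 5].
The maximum is 5; one witness is -2, -2, -2, 4, 9 at positions 6,8,9,11,12.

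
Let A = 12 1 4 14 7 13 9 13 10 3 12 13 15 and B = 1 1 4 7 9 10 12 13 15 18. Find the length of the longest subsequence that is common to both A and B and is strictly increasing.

A longest common strictly increasing subsequence is 1, 4, 7, 9, 10, 12, 13, 15 (length 8); it appears in order in both A and B, and no longer such subsequence exists.

8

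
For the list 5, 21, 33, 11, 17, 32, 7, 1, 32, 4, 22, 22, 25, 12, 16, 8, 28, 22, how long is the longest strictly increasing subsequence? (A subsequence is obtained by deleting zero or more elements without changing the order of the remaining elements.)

Scanning left to right, the best length ending at each element is: 5→1, 21→2, 33→3, 11→2, 17→3, 32→4, 7→2, 1→1, 32→4, 4→2, 22→4, 22→4, 25→5, 12→3, 16→4, 8→3, 28→6, 22→5.
So the longest increasing subsequence has length 6, e.g. 5, 11, 17, 22, 25, 28.

6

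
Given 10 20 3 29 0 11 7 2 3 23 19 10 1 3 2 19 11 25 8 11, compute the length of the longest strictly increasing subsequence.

6

Let dp[i] be the longest increasing subsequence ending at position i. Then dp = [1, 2, 1, 3, 1, 2, 2, 2, 3, 4, 4, 4, 2, 3, 3, 5, 5, 6, 4, 5].
The maximum is 6; one witness is 0, 2, 3, 10, 19, 25 at positions 5,8,9,12,16,18.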